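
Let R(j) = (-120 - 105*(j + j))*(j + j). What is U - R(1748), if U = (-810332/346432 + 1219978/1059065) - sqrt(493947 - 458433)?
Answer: 117748320565582713729/91723501520 - 3*sqrt(3946) ≈ 1.2837e+9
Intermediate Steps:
U = -108888710271/91723501520 - 3*sqrt(3946) (U = (-810332*1/346432 + 1219978*(1/1059065)) - sqrt(35514) = (-202583/86608 + 1219978/1059065) - 3*sqrt(3946) = -108888710271/91723501520 - 3*sqrt(3946) ≈ -189.64)
R(j) = 2*j*(-120 - 210*j) (R(j) = (-120 - 210*j)*(2*j) = 2*j*(-120 - 210*j))
U - R(1748) = (-108888710271/91723501520 - 3*sqrt(3946)) - (-60)*1748*(4 + 7*1748) = (-108888710271/91723501520 - 3*sqrt(3946)) - (-60)*1748*(4 + 12236) = (-108888710271/91723501520 - 3*sqrt(3946)) - (-60)*1748*12240 = (-108888710271/91723501520 - 3*sqrt(3946)) - 1*(-1283731200) = (-108888710271/91723501520 - 3*sqrt(3946)) + 1283731200 = 117748320565582713729/91723501520 - 3*sqrt(3946)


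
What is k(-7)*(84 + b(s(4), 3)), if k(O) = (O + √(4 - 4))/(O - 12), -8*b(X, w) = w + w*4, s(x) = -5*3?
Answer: 4599/152 ≈ 30.257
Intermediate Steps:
s(x) = -15
b(X, w) = -5*w/8 (b(X, w) = -(w + w*4)/8 = -(w + 4*w)/8 = -5*w/8)
k(O) = O/(-12 + O) (k(O) = (O + √0)/(-12 + O) = (O + 0)/(-12 + O) = O/(-12 + O))
k(-7)*(84 + b(s(4), 3)) = (-7/(-12 - 7))*(84 - 5/8*3) = (-7/(-19))*(84 - 15/8) = -7*(-1/19)*(657/8) = (7/19)*(657/8) = 4599/152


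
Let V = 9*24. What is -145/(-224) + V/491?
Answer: 119579/109984 ≈ 1.0872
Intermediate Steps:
V = 216
-145/(-224) + V/491 = -145/(-224) + 216/491 = -145*(-1/224) + 216*(1/491) = 145/224 + 216/491 = 119579/109984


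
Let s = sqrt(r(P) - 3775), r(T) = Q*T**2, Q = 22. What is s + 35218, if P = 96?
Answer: 35218 + sqrt(198977) ≈ 35664.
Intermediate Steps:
r(T) = 22*T**2
s = sqrt(198977) (s = sqrt(22*96**2 - 3775) = sqrt(22*9216 - 3775) = sqrt(202752 - 3775) = sqrt(198977) ≈ 446.07)
s + 35218 = sqrt(198977) + 35218 = 35218 + sqrt(198977)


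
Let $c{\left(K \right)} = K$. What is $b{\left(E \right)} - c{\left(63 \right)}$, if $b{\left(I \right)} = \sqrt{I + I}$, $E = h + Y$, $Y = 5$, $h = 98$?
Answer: $-63 + \sqrt{206} \approx -48.647$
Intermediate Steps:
$E = 103$ ($E = 98 + 5 = 103$)
$b{\left(I \right)} = \sqrt{2} \sqrt{I}$ ($b{\left(I \right)} = \sqrt{2 I} = \sqrt{2} \sqrt{I}$)
$b{\left(E \right)} - c{\left(63 \right)} = \sqrt{2} \sqrt{103} - 63 = \sqrt{206} - 63 = -63 + \sqrt{206}$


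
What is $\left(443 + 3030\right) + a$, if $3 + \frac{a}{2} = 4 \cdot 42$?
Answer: $3803$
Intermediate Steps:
$a = 330$ ($a = -6 + 2 \cdot 4 \cdot 42 = -6 + 2 \cdot 168 = -6 + 336 = 330$)
$\left(443 + 3030\right) + a = \left(443 + 3030\right) + 330 = 3473 + 330 = 3803$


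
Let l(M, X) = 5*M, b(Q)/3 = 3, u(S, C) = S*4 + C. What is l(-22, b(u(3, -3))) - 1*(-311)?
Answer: 201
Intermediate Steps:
u(S, C) = C + 4*S (u(S, C) = 4*S + C = C + 4*S)
b(Q) = 9 (b(Q) = 3*3 = 9)
l(-22, b(u(3, -3))) - 1*(-311) = 5*(-22) - 1*(-311) = -110 + 311 = 201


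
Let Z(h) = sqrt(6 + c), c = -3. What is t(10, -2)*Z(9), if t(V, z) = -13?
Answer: -13*sqrt(3) ≈ -22.517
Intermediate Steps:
Z(h) = sqrt(3) (Z(h) = sqrt(6 - 3) = sqrt(3))
t(10, -2)*Z(9) = -13*sqrt(3)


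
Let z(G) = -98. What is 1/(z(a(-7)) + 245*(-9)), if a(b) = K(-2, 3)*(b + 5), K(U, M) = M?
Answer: -1/2303 ≈ -0.00043422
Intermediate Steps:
a(b) = 15 + 3*b (a(b) = 3*(b + 5) = 3*(5 + b) = 15 + 3*b)
1/(z(a(-7)) + 245*(-9)) = 1/(-98 + 245*(-9)) = 1/(-98 - 2205) = 1/(-2303) = -1/2303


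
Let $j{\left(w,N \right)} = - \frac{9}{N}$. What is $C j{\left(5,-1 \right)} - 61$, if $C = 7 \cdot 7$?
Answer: $380$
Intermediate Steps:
$C = 49$
$C j{\left(5,-1 \right)} - 61 = 49 \left(- \frac{9}{-1}\right) - 61 = 49 \left(\left(-9\right) \left(-1\right)\right) - 61 = 49 \cdot 9 - 61 = 441 - 61 = 380$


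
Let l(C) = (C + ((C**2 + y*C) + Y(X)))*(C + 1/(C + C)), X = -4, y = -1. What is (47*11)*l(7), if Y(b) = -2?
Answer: 2405601/14 ≈ 1.7183e+5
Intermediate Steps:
l(C) = (-2 + C**2)*(C + 1/(2*C)) (l(C) = (C + ((C**2 - C) - 2))*(C + 1/(C + C)) = (C + (-2 + C**2 - C))*(C + 1/(2*C)) = (-2 + C**2)*(C + 1/(2*C)))
(47*11)*l(7) = (47*11)*(7**3 - 1/7 - 3/2*7) = 517*(343 - 1*1/7 - 21/2) = 517*(343 - 1/7 - 21/2) = 517*(4653/14) = 2405601/14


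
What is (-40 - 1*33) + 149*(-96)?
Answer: -14377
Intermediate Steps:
(-40 - 1*33) + 149*(-96) = (-40 - 33) - 14304 = -73 - 14304 = -14377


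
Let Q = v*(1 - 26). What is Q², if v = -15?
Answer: 140625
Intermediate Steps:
Q = 375 (Q = -15*(1 - 26) = -15*(-25) = 375)
Q² = 375² = 140625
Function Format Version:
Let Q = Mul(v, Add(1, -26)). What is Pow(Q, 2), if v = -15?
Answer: 140625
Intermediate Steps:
Q = 375 (Q = Mul(-15, Add(1, -26)) = Mul(-15, -25) = 375)
Pow(Q, 2) = Pow(375, 2) = 140625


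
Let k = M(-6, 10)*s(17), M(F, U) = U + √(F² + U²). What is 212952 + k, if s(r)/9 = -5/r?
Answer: 3619734/17 - 90*√34/17 ≈ 2.1289e+5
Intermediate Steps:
s(r) = -45/r (s(r) = 9*(-5/r) = -45/r)
k = -450/17 - 90*√34/17 (k = (10 + √((-6)² + 10²))*(-45/17) = (10 + √(36 + 100))*(-45*1/17) = (10 + √136)*(-45/17) = (10 + 2*√34)*(-45/17) = -450/17 - 90*√34/17 ≈ -57.340)
212952 + k = 212952 + (-450/17 - 90*√34/17) = 3619734/17 - 90*√34/17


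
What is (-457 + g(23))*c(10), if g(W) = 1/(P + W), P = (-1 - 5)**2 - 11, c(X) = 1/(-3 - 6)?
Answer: 21935/432 ≈ 50.775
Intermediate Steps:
c(X) = -1/9 (c(X) = 1/(-9) = -1/9)
P = 25 (P = (-6)**2 - 11 = 36 - 11 = 25)
g(W) = 1/(25 + W)
(-457 + g(23))*c(10) = (-457 + 1/(25 + 23))*(-1/9) = (-457 + 1/48)*(-1/9) = -21935/48*(-1/9) = 21935/432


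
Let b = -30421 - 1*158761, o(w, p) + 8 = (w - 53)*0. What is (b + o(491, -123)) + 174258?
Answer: -14932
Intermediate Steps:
o(w, p) = -8 (o(w, p) = -8 + (w - 53)*0 = -8 + (-53 + w)*0 = -8 + 0 = -8)
b = -189182 (b = -30421 - 158761 = -189182)
(b + o(491, -123)) + 174258 = (-189182 - 8) + 174258 = -189190 + 174258 = -14932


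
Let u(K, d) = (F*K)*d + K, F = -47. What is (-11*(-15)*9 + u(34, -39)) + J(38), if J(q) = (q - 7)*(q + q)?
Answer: 66197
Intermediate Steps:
u(K, d) = K - 47*K*d (u(K, d) = (-47*K)*d + K = -47*K*d + K = K - 47*K*d)
J(q) = 2*q*(-7 + q) (J(q) = (-7 + q)*(2*q) = 2*q*(-7 + q))
(-11*(-15)*9 + u(34, -39)) + J(38) = (-11*(-15)*9 + 34*(1 - 47*(-39))) + 2*38*(-7 + 38) = (165*9 + 34*(1 + 1833)) + 2*38*31 = (1485 + 34*1834) + 2356 = (1485 + 62356) + 2356 = 63841 + 2356 = 66197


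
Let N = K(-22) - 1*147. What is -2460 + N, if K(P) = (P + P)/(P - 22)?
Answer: -2606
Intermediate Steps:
K(P) = 2*P/(-22 + P) (K(P) = (2*P)/(-22 + P) = 2*P/(-22 + P))
N = -146 (N = 2*(-22)/(-22 - 22) - 1*147 = 2*(-22)/(-44) - 147 = 2*(-22)*(-1/44) - 147 = 1 - 147 = -146)
-2460 + N = -2460 - 146 = -2606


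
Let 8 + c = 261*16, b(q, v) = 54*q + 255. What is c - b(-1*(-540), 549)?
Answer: -25247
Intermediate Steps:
b(q, v) = 255 + 54*q
c = 4168 (c = -8 + 261*16 = -8 + 4176 = 4168)
c - b(-1*(-540), 549) = 4168 - (255 + 54*(-1*(-540))) = 4168 - (255 + 54*540) = 4168 - (255 + 29160) = 4168 - 1*29415 = 4168 - 29415 = -25247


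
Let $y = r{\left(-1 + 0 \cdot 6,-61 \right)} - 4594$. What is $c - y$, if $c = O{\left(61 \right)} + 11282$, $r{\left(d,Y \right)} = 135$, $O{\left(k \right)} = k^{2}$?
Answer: $19462$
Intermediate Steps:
$y = -4459$ ($y = 135 - 4594 = -4459$)
$c = 15003$ ($c = 61^{2} + 11282 = 3721 + 11282 = 15003$)
$c - y = 15003 - -4459 = 15003 + 4459 = 19462$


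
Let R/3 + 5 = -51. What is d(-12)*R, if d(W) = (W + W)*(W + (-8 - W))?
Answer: -32256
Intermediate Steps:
R = -168 (R = -15 + 3*(-51) = -15 - 153 = -168)
d(W) = -16*W (d(W) = (2*W)*(-8) = -16*W)
d(-12)*R = -16*(-12)*(-168) = 192*(-168) = -32256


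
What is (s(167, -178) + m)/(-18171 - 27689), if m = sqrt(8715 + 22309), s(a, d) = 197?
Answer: -197/45860 - sqrt(1939)/11465 ≈ -0.0081364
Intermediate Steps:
m = 4*sqrt(1939) (m = sqrt(31024) = 4*sqrt(1939) ≈ 176.14)
(s(167, -178) + m)/(-18171 - 27689) = (197 + 4*sqrt(1939))/(-18171 - 27689) = (197 + 4*sqrt(1939))/(-45860) = (197 + 4*sqrt(1939))*(-1/45860) = -197/45860 - sqrt(1939)/11465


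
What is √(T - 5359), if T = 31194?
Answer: √25835 ≈ 160.73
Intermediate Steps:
√(T - 5359) = √(31194 - 5359) = √25835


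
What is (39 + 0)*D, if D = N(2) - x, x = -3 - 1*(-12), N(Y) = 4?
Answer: -195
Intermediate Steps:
x = 9 (x = -3 + 12 = 9)
D = -5 (D = 4 - 1*9 = 4 - 9 = -5)
(39 + 0)*D = (39 + 0)*(-5) = 39*(-5) = -195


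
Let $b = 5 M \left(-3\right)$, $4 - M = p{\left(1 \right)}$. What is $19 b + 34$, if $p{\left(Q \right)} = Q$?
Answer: $-821$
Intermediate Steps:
$M = 3$ ($M = 4 - 1 = 3$)
$b = -45$ ($b = 5 \cdot 3 \left(-3\right) = 15 \left(-3\right) = -45$)
$19 b + 34 = 19 \left(-45\right) + 34 = -855 + 34 = -821$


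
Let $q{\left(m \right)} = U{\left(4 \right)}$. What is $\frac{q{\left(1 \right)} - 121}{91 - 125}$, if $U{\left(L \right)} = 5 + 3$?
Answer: $\frac{113}{34} \approx 3.3235$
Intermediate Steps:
$U{\left(L \right)} = 8$
$q{\left(m \right)} = 8$
$\frac{q{\left(1 \right)} - 121}{91 - 125} = \frac{8 - 121}{91 - 125} = \frac{1}{-34} \left(-113\right) = \left(- \frac{1}{34}\right) \left(-113\right) = \frac{113}{34}$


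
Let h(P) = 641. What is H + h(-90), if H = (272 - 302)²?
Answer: 1541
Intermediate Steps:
H = 900 (H = (-30)² = 900)
H + h(-90) = 900 + 641 = 1541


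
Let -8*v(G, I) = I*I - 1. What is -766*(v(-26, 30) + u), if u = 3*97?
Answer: -547307/4 ≈ -1.3683e+5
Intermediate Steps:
v(G, I) = ⅛ - I²/8 (v(G, I) = -(I*I - 1)/8 = -(I² - 1)/8 = -(-1 + I²)/8 = ⅛ - I²/8)
u = 291
-766*(v(-26, 30) + u) = -766*((⅛ - ⅛*30²) + 291) = -766*((⅛ - ⅛*900) + 291) = -766*((⅛ - 225/2) + 291) = -766*(-899/8 + 291) = -766*1429/8 = -547307/4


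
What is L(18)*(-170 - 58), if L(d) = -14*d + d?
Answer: 53352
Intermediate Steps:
L(d) = -13*d
L(18)*(-170 - 58) = (-13*18)*(-170 - 58) = -234*(-228) = 53352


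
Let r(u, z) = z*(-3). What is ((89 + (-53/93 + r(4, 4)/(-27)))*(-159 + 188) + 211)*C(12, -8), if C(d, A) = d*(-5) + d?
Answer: -12447248/93 ≈ -1.3384e+5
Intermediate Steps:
r(u, z) = -3*z
C(d, A) = -4*d (C(d, A) = -5*d + d = -4*d)
((89 + (-53/93 + r(4, 4)/(-27)))*(-159 + 188) + 211)*C(12, -8) = ((89 + (-53/93 - 3*4/(-27)))*(-159 + 188) + 211)*(-4*12) = ((89 + (-53*1/93 - 12*(-1/27)))*29 + 211)*(-48) = ((89 + (-53/93 + 4/9))*29 + 211)*(-48) = ((89 - 35/279)*29 + 211)*(-48) = ((24796/279)*29 + 211)*(-48) = (719084/279 + 211)*(-48) = (777953/279)*(-48) = -12447248/93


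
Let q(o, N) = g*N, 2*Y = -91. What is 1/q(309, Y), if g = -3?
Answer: 2/273 ≈ 0.0073260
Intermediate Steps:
Y = -91/2 (Y = (½)*(-91) = -91/2 ≈ -45.500)
q(o, N) = -3*N
1/q(309, Y) = 1/(-3*(-91/2)) = 1/(273/2) = 2/273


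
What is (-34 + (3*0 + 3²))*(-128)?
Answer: 3200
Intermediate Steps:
(-34 + (3*0 + 3²))*(-128) = (-34 + (0 + 9))*(-128) = (-34 + 9)*(-128) = -25*(-128) = 3200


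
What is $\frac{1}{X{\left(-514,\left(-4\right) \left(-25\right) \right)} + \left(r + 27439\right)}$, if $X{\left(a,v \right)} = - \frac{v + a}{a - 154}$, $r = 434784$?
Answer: $\frac{334}{154382275} \approx 2.1635 \cdot 10^{-6}$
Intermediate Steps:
$X{\left(a,v \right)} = - \frac{a + v}{-154 + a}$
$\frac{1}{X{\left(-514,\left(-4\right) \left(-25\right) \right)} + \left(r + 27439\right)} = \frac{1}{\frac{\left(-1\right) \left(-514\right) - \left(-4\right) \left(-25\right)}{-154 - 514} + \left(434784 + 27439\right)} = \frac{1}{\frac{514 - 100}{-668} + 462223} = \frac{1}{- \frac{514 - 100}{668} + 462223} = \frac{1}{\left(- \frac{1}{668}\right) 414 + 462223} = \frac{1}{- \frac{207}{334} + 462223} = \frac{1}{\frac{154382275}{334}} = \frac{334}{154382275}$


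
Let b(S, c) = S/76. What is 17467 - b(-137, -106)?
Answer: 1327629/76 ≈ 17469.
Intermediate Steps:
b(S, c) = S/76 (b(S, c) = S*(1/76) = S/76)
17467 - b(-137, -106) = 17467 - (-137)/76 = 17467 - 1*(-137/76) = 17467 + 137/76 = 1327629/76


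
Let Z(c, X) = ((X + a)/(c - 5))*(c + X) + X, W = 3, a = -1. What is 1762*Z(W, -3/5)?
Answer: 58146/25 ≈ 2325.8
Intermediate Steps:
Z(c, X) = X + (-1 + X)*(X + c)/(-5 + c) (Z(c, X) = ((X - 1)/(c - 5))*(c + X) + X = ((-1 + X)/(-5 + c))*(X + c) + X = (-1 + X)*(X + c)/(-5 + c) + X = X + (-1 + X)*(X + c)/(-5 + c))
1762*Z(W, -3/5) = 1762*(((-3/5)² - 1*3 - (-18)/5 + 2*(-3/5)*3)/(-5 + 3)) = 1762*(((-3*⅕)² - 3 - (-18)/5 + 2*(-3*⅕)*3)/(-2)) = 1762*(-((-⅗)² - 3 - 6*(-⅗) + 2*(-⅗)*3)/2) = 1762*(-(9/25 - 3 + 18/5 - 18/5)/2) = 1762*(-½*(-66/25)) = 1762*(33/25) = 58146/25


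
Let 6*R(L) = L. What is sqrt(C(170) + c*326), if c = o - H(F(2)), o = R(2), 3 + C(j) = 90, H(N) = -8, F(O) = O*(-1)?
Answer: sqrt(25233)/3 ≈ 52.950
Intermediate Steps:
R(L) = L/6
F(O) = -O
C(j) = 87 (C(j) = -3 + 90 = 87)
o = 1/3 (o = (1/6)*2 = 1/3 ≈ 0.33333)
c = 25/3 (c = 1/3 - 1*(-8) = 1/3 + 8 = 25/3 ≈ 8.3333)
sqrt(C(170) + c*326) = sqrt(87 + (25/3)*326) = sqrt(87 + 8150/3) = sqrt(8411/3) = sqrt(25233)/3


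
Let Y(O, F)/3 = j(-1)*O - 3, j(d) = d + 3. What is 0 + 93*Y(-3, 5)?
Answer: -2511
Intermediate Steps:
j(d) = 3 + d
Y(O, F) = -9 + 6*O (Y(O, F) = 3*((3 - 1)*O - 3) = 3*(2*O - 3) = 3*(-3 + 2*O) = -9 + 6*O)
0 + 93*Y(-3, 5) = 0 + 93*(-9 + 6*(-3)) = 0 + 93*(-9 - 18) = 0 + 93*(-27) = 0 - 2511 = -2511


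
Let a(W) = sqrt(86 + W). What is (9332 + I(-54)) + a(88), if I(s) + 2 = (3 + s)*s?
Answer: 12084 + sqrt(174) ≈ 12097.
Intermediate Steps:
I(s) = -2 + s*(3 + s) (I(s) = -2 + (3 + s)*s = -2 + s*(3 + s))
(9332 + I(-54)) + a(88) = (9332 + (-2 + (-54)**2 + 3*(-54))) + sqrt(86 + 88) = (9332 + (-2 + 2916 - 162)) + sqrt(174) = (9332 + 2752) + sqrt(174) = 12084 + sqrt(174)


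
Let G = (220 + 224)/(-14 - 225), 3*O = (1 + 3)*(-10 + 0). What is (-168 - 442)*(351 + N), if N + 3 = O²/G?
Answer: -153751720/999 ≈ -1.5391e+5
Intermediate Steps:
O = -40/3 (O = ((1 + 3)*(-10 + 0))/3 = (4*(-10))/3 = (⅓)*(-40) = -40/3 ≈ -13.333)
G = -444/239 (G = 444/(-239) = 444*(-1/239) = -444/239 ≈ -1.8577)
N = -98597/999 (N = -3 + (-40/3)²/(-444/239) = -3 + (1600/9)*(-239/444) = -3 - 95600/999 = -98597/999 ≈ -98.696)
(-168 - 442)*(351 + N) = (-168 - 442)*(351 - 98597/999) = -610*252052/999 = -153751720/999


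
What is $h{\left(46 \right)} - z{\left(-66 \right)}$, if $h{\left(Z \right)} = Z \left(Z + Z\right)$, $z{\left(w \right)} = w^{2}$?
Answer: $-124$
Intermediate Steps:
$h{\left(Z \right)} = 2 Z^{2}$ ($h{\left(Z \right)} = Z 2 Z = 2 Z^{2}$)
$h{\left(46 \right)} - z{\left(-66 \right)} = 2 \cdot 46^{2} - \left(-66\right)^{2} = 2 \cdot 2116 - 4356 = 4232 - 4356 = -124$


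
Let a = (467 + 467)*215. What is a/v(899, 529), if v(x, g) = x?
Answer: 200810/899 ≈ 223.37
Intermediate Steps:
a = 200810 (a = 934*215 = 200810)
a/v(899, 529) = 200810/899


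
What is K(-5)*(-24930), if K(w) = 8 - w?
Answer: -324090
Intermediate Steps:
K(-5)*(-24930) = (8 - 1*(-5))*(-24930) = (8 + 5)*(-24930) = 13*(-24930) = -324090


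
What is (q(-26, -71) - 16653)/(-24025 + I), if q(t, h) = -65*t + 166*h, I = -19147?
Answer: 26749/43172 ≈ 0.61959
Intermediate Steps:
(q(-26, -71) - 16653)/(-24025 + I) = ((-65*(-26) + 166*(-71)) - 16653)/(-24025 - 19147) = ((1690 - 11786) - 16653)/(-43172) = (-10096 - 16653)*(-1/43172) = -26749*(-1/43172) = 26749/43172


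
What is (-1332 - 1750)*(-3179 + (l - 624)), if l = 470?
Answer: 10272306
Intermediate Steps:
(-1332 - 1750)*(-3179 + (l - 624)) = (-1332 - 1750)*(-3179 + (470 - 624)) = -3082*(-3179 - 154) = -3082*(-3333) = 10272306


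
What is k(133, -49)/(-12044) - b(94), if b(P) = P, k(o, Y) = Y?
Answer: -1132087/12044 ≈ -93.996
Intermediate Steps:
k(133, -49)/(-12044) - b(94) = -49/(-12044) - 1*94 = -49*(-1/12044) - 94 = 49/12044 - 94 = -1132087/12044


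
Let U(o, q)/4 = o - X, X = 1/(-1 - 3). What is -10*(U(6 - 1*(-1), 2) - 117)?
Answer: 880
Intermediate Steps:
X = -¼ (X = 1/(-4) = -¼ ≈ -0.25000)
U(o, q) = 1 + 4*o (U(o, q) = 4*(o - 1*(-¼)) = 4*(o + ¼) = 4*(¼ + o) = 1 + 4*o)
-10*(U(6 - 1*(-1), 2) - 117) = -10*((1 + 4*(6 - 1*(-1))) - 117) = -10*((1 + 4*(6 + 1)) - 117) = -10*((1 + 4*7) - 117) = -10*((1 + 28) - 117) = -10*(29 - 117) = -10*(-88) = 880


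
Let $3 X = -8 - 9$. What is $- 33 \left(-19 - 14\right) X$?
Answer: $-6171$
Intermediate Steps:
$X = - \frac{17}{3}$ ($X = \frac{-8 - 9}{3} = \frac{1}{3} \left(-17\right) = - \frac{17}{3} \approx -5.6667$)
$- 33 \left(-19 - 14\right) X = - 33 \left(-19 - 14\right) \left(- \frac{17}{3}\right) = \left(-33\right) \left(-33\right) \left(- \frac{17}{3}\right) = 1089 \left(- \frac{17}{3}\right) = -6171$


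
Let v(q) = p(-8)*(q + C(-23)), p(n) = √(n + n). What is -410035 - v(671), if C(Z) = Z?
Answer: -410035 - 2592*I ≈ -4.1004e+5 - 2592.0*I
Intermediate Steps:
p(n) = √2*√n (p(n) = √(2*n) = √2*√n)
v(q) = 4*I*(-23 + q) (v(q) = (√2*√(-8))*(q - 23) = (√2*(2*I*√2))*(-23 + q) = (4*I)*(-23 + q) = 4*I*(-23 + q))
-410035 - v(671) = -410035 - 4*I*(-23 + 671) = -410035 - 4*I*648 = -410035 - 2592*I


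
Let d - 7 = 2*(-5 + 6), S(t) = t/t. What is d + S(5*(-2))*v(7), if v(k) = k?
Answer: 16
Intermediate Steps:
S(t) = 1
d = 9 (d = 7 + 2*(-5 + 6) = 7 + 2*1 = 7 + 2 = 9)
d + S(5*(-2))*v(7) = 9 + 1*7 = 9 + 7 = 16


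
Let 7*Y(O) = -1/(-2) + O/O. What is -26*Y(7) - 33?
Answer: -270/7 ≈ -38.571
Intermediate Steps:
Y(O) = 3/14 (Y(O) = (-1/(-2) + O/O)/7 = (-1*(-½) + 1)/7 = (½ + 1)/7 = (⅐)*(3/2) = 3/14)
-26*Y(7) - 33 = -26*3/14 - 33 = -39/7 - 33 = -270/7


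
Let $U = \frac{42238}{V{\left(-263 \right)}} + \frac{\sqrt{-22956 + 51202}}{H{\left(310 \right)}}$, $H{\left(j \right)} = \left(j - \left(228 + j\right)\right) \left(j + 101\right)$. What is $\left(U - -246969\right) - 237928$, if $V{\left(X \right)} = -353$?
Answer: $\frac{3149235}{353} - \frac{\sqrt{28246}}{93708} \approx 8921.3$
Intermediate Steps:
$H{\left(j \right)} = -23028 - 228 j$ ($H{\left(j \right)} = - 228 \left(101 + j\right) = -23028 - 228 j$)
$U = - \frac{42238}{353} - \frac{\sqrt{28246}}{93708}$ ($U = \frac{42238}{-353} + \frac{\sqrt{-22956 + 51202}}{-23028 - 70680} = 42238 \left(- \frac{1}{353}\right) + \frac{\sqrt{28246}}{-23028 - 70680} = - \frac{42238}{353} + \frac{\sqrt{28246}}{-93708} = - \frac{42238}{353} + \sqrt{28246} \left(- \frac{1}{93708}\right) = - \frac{42238}{353} - \frac{\sqrt{28246}}{93708} \approx -119.66$)
$\left(U - -246969\right) - 237928 = \left(\left(- \frac{42238}{353} - \frac{\sqrt{28246}}{93708}\right) - -246969\right) - 237928 = \left(\left(- \frac{42238}{353} - \frac{\sqrt{28246}}{93708}\right) + 246969\right) - 237928 = \left(\frac{87137819}{353} - \frac{\sqrt{28246}}{93708}\right) - 237928 = \frac{3149235}{353} - \frac{\sqrt{28246}}{93708}$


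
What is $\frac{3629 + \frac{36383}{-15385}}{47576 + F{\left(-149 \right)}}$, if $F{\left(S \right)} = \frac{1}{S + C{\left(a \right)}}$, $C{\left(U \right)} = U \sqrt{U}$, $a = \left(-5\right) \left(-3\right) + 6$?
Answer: $\frac{1527266057382}{20035429281355} + \frac{2656942 \sqrt{21}}{1021806893349105} \approx 0.076228$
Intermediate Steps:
$a = 21$ ($a = 15 + 6 = 21$)
$C{\left(U \right)} = U^{\frac{3}{2}}$
$F{\left(S \right)} = \frac{1}{S + 21 \sqrt{21}}$ ($F{\left(S \right)} = \frac{1}{S + 21^{\frac{3}{2}}} = \frac{1}{S + 21 \sqrt{21}}$)
$\frac{3629 + \frac{36383}{-15385}}{47576 + F{\left(-149 \right)}} = \frac{3629 + \frac{36383}{-15385}}{47576 + \frac{1}{-149 + 21 \sqrt{21}}} = \frac{3629 + 36383 \left(- \frac{1}{15385}\right)}{47576 + \frac{1}{-149 + 21 \sqrt{21}}} = \frac{3629 - \frac{36383}{15385}}{47576 + \frac{1}{-149 + 21 \sqrt{21}}} = \frac{55795782}{15385 \left(47576 + \frac{1}{-149 + 21 \sqrt{21}}\right)}$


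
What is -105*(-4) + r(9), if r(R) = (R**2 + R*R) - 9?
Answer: 573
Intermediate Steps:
r(R) = -9 + 2*R**2 (r(R) = (R**2 + R**2) - 9 = 2*R**2 - 9 = -9 + 2*R**2)
-105*(-4) + r(9) = -105*(-4) + (-9 + 2*9**2) = 420 + (-9 + 2*81) = 420 + (-9 + 162) = 420 + 153 = 573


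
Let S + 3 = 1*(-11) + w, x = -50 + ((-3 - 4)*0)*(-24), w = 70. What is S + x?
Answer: 6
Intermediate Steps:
x = -50 (x = -50 - 7*0*(-24) = -50 + 0*(-24) = -50 + 0 = -50)
S = 56 (S = -3 + (1*(-11) + 70) = -3 + (-11 + 70) = -3 + 59 = 56)
S + x = 56 - 50 = 6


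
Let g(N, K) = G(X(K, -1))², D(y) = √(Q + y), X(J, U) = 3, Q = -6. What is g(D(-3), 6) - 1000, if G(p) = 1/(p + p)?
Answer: -35999/36 ≈ -999.97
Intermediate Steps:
G(p) = 1/(2*p)
D(y) = √(-6 + y)
g(N, K) = 1/36 (g(N, K) = ((½)/3)² = ((½)*(⅓))² = (⅙)² = 1/36)
g(D(-3), 6) - 1000 = 1/36 - 1000 = -35999/36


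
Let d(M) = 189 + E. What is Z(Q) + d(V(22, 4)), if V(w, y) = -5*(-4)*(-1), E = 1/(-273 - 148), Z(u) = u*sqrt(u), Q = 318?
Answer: 79568/421 + 318*sqrt(318) ≈ 5859.8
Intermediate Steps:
Z(u) = u**(3/2)
E = -1/421 (E = 1/(-421) = -1/421 ≈ -0.0023753)
V(w, y) = -20 (V(w, y) = 20*(-1) = -20)
d(M) = 79568/421 (d(M) = 189 - 1/421 = 79568/421)
Z(Q) + d(V(22, 4)) = 318**(3/2) + 79568/421 = 318*sqrt(318) + 79568/421 = 79568/421 + 318*sqrt(318)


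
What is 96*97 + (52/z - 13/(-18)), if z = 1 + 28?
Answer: 4862177/522 ≈ 9314.5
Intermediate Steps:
z = 29
96*97 + (52/z - 13/(-18)) = 96*97 + (52/29 - 13/(-18)) = 9312 + (52*(1/29) - 13*(-1/18)) = 9312 + (52/29 + 13/18) = 9312 + 1313/522 = 4862177/522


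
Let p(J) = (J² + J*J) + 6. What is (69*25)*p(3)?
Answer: 41400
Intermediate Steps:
p(J) = 6 + 2*J² (p(J) = (J² + J²) + 6 = 2*J² + 6 = 6 + 2*J²)
(69*25)*p(3) = (69*25)*(6 + 2*3²) = 1725*(6 + 2*9) = 1725*(6 + 18) = 1725*24 = 41400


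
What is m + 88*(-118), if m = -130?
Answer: -10514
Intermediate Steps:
m + 88*(-118) = -130 + 88*(-118) = -130 - 10384 = -10514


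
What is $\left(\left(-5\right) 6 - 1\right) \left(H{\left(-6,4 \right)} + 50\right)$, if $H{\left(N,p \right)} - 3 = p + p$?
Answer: $-1891$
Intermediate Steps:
$H{\left(N,p \right)} = 3 + 2 p$ ($H{\left(N,p \right)} = 3 + \left(p + p\right) = 3 + 2 p$)
$\left(\left(-5\right) 6 - 1\right) \left(H{\left(-6,4 \right)} + 50\right) = \left(\left(-5\right) 6 - 1\right) \left(\left(3 + 2 \cdot 4\right) + 50\right) = \left(-30 - 1\right) \left(\left(3 + 8\right) + 50\right) = - 31 \left(11 + 50\right) = \left(-31\right) 61 = -1891$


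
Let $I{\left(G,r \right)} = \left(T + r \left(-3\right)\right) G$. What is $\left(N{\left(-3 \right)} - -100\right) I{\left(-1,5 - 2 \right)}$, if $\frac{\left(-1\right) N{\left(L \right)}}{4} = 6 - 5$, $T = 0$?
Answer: $864$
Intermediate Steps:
$N{\left(L \right)} = -4$ ($N{\left(L \right)} = - 4 \left(6 - 5\right) = \left(-4\right) 1 = -4$)
$I{\left(G,r \right)} = - 3 G r$ ($I{\left(G,r \right)} = \left(0 + r \left(-3\right)\right) G = \left(0 - 3 r\right) G = - 3 r G = - 3 G r$)
$\left(N{\left(-3 \right)} - -100\right) I{\left(-1,5 - 2 \right)} = \left(-4 - -100\right) \left(\left(-3\right) \left(-1\right) \left(5 - 2\right)\right) = \left(-4 + 100\right) \left(\left(-3\right) \left(-1\right) \left(5 - 2\right)\right) = 96 \left(\left(-3\right) \left(-1\right) 3\right) = 96 \cdot 9 = 864$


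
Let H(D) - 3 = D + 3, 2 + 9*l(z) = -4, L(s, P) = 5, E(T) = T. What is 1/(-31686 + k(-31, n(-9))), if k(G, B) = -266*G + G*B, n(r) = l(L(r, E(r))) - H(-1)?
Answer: -3/69793 ≈ -4.2984e-5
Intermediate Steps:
l(z) = -2/3 (l(z) = -2/9 + (1/9)*(-4) = -2/9 - 4/9 = -2/3)
H(D) = 6 + D (H(D) = 3 + (D + 3) = 3 + (3 + D) = 6 + D)
n(r) = -17/3 (n(r) = -2/3 - (6 - 1) = -2/3 - 1*5 = -2/3 - 5 = -17/3)
k(G, B) = -266*G + B*G
1/(-31686 + k(-31, n(-9))) = 1/(-31686 - 31*(-266 - 17/3)) = 1/(-31686 - 31*(-815/3)) = 1/(-31686 + 25265/3) = 1/(-69793/3) = -3/69793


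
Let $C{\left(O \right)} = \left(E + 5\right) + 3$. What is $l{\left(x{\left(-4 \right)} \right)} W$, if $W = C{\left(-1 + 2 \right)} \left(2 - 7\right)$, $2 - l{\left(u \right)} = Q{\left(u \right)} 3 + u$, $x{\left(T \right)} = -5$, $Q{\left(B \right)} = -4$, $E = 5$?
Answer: $-1235$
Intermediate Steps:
$C{\left(O \right)} = 13$ ($C{\left(O \right)} = \left(5 + 5\right) + 3 = 10 + 3 = 13$)
$l{\left(u \right)} = 14 - u$ ($l{\left(u \right)} = 2 - \left(\left(-4\right) 3 + u\right) = 2 - \left(-12 + u\right) = 14 - u$)
$W = -65$ ($W = 13 \left(2 - 7\right) = 13 \left(-5\right) = -65$)
$l{\left(x{\left(-4 \right)} \right)} W = \left(14 - -5\right) \left(-65\right) = \left(14 + 5\right) \left(-65\right) = 19 \left(-65\right) = -1235$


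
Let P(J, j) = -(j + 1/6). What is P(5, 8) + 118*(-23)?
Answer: -16333/6 ≈ -2722.2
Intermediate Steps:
P(J, j) = -⅙ - j (P(J, j) = -(j + ⅙) = -(⅙ + j) = -⅙ - j)
P(5, 8) + 118*(-23) = (-⅙ - 1*8) + 118*(-23) = (-⅙ - 8) - 2714 = -49/6 - 2714 = -16333/6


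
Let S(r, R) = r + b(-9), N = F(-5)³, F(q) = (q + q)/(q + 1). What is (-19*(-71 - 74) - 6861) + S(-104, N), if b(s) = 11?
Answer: -4199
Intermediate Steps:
F(q) = 2*q/(1 + q) (F(q) = (2*q)/(1 + q) = 2*q/(1 + q))
N = 125/8 (N = (2*(-5)/(1 - 5))³ = (2*(-5)/(-4))³ = (2*(-5)*(-¼))³ = (5/2)³ = 125/8 ≈ 15.625)
S(r, R) = 11 + r (S(r, R) = r + 11 = 11 + r)
(-19*(-71 - 74) - 6861) + S(-104, N) = (-19*(-71 - 74) - 6861) + (11 - 104) = (-19*(-145) - 6861) - 93 = (2755 - 6861) - 93 = -4106 - 93 = -4199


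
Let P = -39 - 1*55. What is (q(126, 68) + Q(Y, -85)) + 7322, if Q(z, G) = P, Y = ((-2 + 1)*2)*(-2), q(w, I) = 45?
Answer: 7273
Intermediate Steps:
Y = 4 (Y = -1*2*(-2) = -2*(-2) = 4)
P = -94 (P = -39 - 55 = -94)
Q(z, G) = -94
(q(126, 68) + Q(Y, -85)) + 7322 = (45 - 94) + 7322 = -49 + 7322 = 7273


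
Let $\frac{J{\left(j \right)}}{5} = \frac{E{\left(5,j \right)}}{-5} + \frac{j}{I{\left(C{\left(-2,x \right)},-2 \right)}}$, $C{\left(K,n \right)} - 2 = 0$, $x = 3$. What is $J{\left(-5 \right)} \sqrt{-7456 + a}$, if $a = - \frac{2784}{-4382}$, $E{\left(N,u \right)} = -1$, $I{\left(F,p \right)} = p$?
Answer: $\frac{54 i \sqrt{2236833529}}{2191} \approx 1165.7 i$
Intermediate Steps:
$C{\left(K,n \right)} = 2$ ($C{\left(K,n \right)} = 2 + 0 = 2$)
$J{\left(j \right)} = 1 - \frac{5 j}{2}$ ($J{\left(j \right)} = 5 \left(- \frac{1}{-5} + \frac{j}{-2}\right) = 5 \left(\left(-1\right) \left(- \frac{1}{5}\right) + j \left(- \frac{1}{2}\right)\right) = 5 \left(\frac{1}{5} - \frac{j}{2}\right) = 1 - \frac{5 j}{2}$)
$a = \frac{1392}{2191}$ ($a = \left(-2784\right) \left(- \frac{1}{4382}\right) = \frac{1392}{2191} \approx 0.63533$)
$J{\left(-5 \right)} \sqrt{-7456 + a} = \left(1 - - \frac{25}{2}\right) \sqrt{-7456 + \frac{1392}{2191}} = \left(1 + \frac{25}{2}\right) \sqrt{- \frac{16334704}{2191}} = \frac{27 \frac{4 i \sqrt{2236833529}}{2191}}{2} = \frac{54 i \sqrt{2236833529}}{2191}$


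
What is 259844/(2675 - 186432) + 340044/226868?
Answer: 20553353/242375483 ≈ 0.084800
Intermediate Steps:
259844/(2675 - 186432) + 340044/226868 = 259844/(-183757) + 340044*(1/226868) = 259844*(-1/183757) + 1977/1319 = -259844/183757 + 1977/1319 = 20553353/242375483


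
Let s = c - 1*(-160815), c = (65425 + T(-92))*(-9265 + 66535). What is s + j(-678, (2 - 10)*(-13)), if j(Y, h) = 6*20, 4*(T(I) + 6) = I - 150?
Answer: 3743242230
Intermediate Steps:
T(I) = -87/2 + I/4 (T(I) = -6 + (I - 150)/4 = -6 + (-150 + I)/4 = -6 + (-75/2 + I/4) = -87/2 + I/4)
c = 3743081295 (c = (65425 + (-87/2 + (¼)*(-92)))*(-9265 + 66535) = (65425 + (-87/2 - 23))*57270 = (65425 - 133/2)*57270 = (130717/2)*57270 = 3743081295)
j(Y, h) = 120
s = 3743242110 (s = 3743081295 - 1*(-160815) = 3743081295 + 160815 = 3743242110)
s + j(-678, (2 - 10)*(-13)) = 3743242110 + 120 = 3743242230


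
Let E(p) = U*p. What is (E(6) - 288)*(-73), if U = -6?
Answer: 23652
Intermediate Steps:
E(p) = -6*p
(E(6) - 288)*(-73) = (-6*6 - 288)*(-73) = (-36 - 288)*(-73) = -324*(-73) = 23652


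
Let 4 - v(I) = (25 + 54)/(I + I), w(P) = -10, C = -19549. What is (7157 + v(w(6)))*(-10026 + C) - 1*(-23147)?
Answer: -847520997/4 ≈ -2.1188e+8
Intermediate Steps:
v(I) = 4 - 79/(2*I) (v(I) = 4 - (25 + 54)/(I + I) = 4 - 79/(2*I))
(7157 + v(w(6)))*(-10026 + C) - 1*(-23147) = (7157 + (4 - 79/2/(-10)))*(-10026 - 19549) - 1*(-23147) = (7157 + (4 - 79/2*(-⅒)))*(-29575) + 23147 = (7157 + (4 + 79/20))*(-29575) + 23147 = (7157 + 159/20)*(-29575) + 23147 = (143299/20)*(-29575) + 23147 = -847613585/4 + 23147 = -847520997/4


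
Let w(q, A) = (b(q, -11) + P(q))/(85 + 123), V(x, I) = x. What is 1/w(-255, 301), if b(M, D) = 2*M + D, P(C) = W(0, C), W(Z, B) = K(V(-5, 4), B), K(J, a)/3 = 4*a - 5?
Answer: -52/899 ≈ -0.057842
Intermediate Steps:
K(J, a) = -15 + 12*a (K(J, a) = 3*(4*a - 5) = 3*(-5 + 4*a) = -15 + 12*a)
W(Z, B) = -15 + 12*B
P(C) = -15 + 12*C
b(M, D) = D + 2*M
w(q, A) = -⅛ + 7*q/104 (w(q, A) = ((-11 + 2*q) + (-15 + 12*q))/(85 + 123) = (-26 + 14*q)/208 = (-26 + 14*q)*(1/208) = -⅛ + 7*q/104)
1/w(-255, 301) = 1/(-⅛ + (7/104)*(-255)) = 1/(-⅛ - 1785/104) = 1/(-899/52) = -52/899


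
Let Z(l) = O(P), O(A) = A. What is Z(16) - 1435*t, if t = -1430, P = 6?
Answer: 2052056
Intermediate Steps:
Z(l) = 6
Z(16) - 1435*t = 6 - 1435*(-1430) = 6 + 2052050 = 2052056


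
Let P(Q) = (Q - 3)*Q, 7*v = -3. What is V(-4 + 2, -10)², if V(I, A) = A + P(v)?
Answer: 174724/2401 ≈ 72.771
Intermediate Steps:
v = -3/7 (v = (⅐)*(-3) = -3/7 ≈ -0.42857)
P(Q) = Q*(-3 + Q) (P(Q) = (-3 + Q)*Q = Q*(-3 + Q))
V(I, A) = 72/49 + A (V(I, A) = A - 3*(-3 - 3/7)/7 = A - 3/7*(-24/7) = A + 72/49 = 72/49 + A)
V(-4 + 2, -10)² = (72/49 - 10)² = (-418/49)² = 174724/2401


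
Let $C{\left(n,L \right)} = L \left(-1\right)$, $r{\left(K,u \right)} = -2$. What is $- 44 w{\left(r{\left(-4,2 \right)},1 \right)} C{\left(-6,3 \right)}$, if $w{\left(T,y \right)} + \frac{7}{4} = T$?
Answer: $-495$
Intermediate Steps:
$C{\left(n,L \right)} = - L$
$w{\left(T,y \right)} = - \frac{7}{4} + T$
$- 44 w{\left(r{\left(-4,2 \right)},1 \right)} C{\left(-6,3 \right)} = - 44 \left(- \frac{7}{4} - 2\right) \left(\left(-1\right) 3\right) = \left(-44\right) \left(- \frac{15}{4}\right) \left(-3\right) = 165 \left(-3\right) = -495$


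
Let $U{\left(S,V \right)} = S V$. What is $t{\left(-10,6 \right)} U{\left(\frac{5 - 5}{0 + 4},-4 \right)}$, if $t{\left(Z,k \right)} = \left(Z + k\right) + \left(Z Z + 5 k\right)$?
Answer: $0$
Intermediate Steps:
$t{\left(Z,k \right)} = Z + Z^{2} + 6 k$ ($t{\left(Z,k \right)} = \left(Z + k\right) + \left(Z^{2} + 5 k\right) = Z + Z^{2} + 6 k$)
$t{\left(-10,6 \right)} U{\left(\frac{5 - 5}{0 + 4},-4 \right)} = \left(-10 + \left(-10\right)^{2} + 6 \cdot 6\right) \frac{5 - 5}{0 + 4} \left(-4\right) = \left(-10 + 100 + 36\right) \frac{5 - 5}{4} \left(-4\right) = 126 \cdot 0 \cdot \frac{1}{4} \left(-4\right) = 126 \cdot 0 \left(-4\right) = 126 \cdot 0 = 0$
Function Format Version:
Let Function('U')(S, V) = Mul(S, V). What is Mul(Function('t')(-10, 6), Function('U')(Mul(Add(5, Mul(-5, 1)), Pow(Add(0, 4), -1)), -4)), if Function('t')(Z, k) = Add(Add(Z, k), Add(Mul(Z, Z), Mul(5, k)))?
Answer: 0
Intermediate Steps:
Function('t')(Z, k) = Add(Z, Pow(Z, 2), Mul(6, k)) (Function('t')(Z, k) = Add(Add(Z, k), Add(Pow(Z, 2), Mul(5, k))) = Add(Z, Pow(Z, 2), Mul(6, k)))
Mul(Function('t')(-10, 6), Function('U')(Mul(Add(5, Mul(-5, 1)), Pow(Add(0, 4), -1)), -4)) = Mul(Add(-10, Pow(-10, 2), Mul(6, 6)), Mul(Mul(Add(5, Mul(-5, 1)), Pow(Add(0, 4), -1)), -4)) = Mul(Add(-10, 100, 36), Mul(Mul(Add(5, -5), Pow(4, -1)), -4)) = Mul(126, Mul(Mul(0, Rational(1, 4)), -4)) = Mul(126, Mul(0, -4)) = Mul(126, 0) = 0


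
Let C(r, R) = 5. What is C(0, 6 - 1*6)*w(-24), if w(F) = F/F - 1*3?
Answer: -10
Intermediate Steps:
w(F) = -2 (w(F) = 1 - 3 = -2)
C(0, 6 - 1*6)*w(-24) = 5*(-2) = -10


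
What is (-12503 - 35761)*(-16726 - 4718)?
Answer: 1034973216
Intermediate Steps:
(-12503 - 35761)*(-16726 - 4718) = -48264*(-21444) = 1034973216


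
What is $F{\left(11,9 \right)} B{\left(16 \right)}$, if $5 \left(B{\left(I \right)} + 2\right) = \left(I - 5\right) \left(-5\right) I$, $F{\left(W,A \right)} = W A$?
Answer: $-17622$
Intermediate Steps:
$F{\left(W,A \right)} = A W$
$B{\left(I \right)} = -2 + \frac{I \left(25 - 5 I\right)}{5}$ ($B{\left(I \right)} = -2 + \frac{\left(I - 5\right) \left(-5\right) I}{5} = -2 + \frac{\left(-5 + I\right) \left(-5\right) I}{5} = -2 + \frac{\left(25 - 5 I\right) I}{5} = -2 + \frac{I \left(25 - 5 I\right)}{5}$)
$F{\left(11,9 \right)} B{\left(16 \right)} = 9 \cdot 11 \left(-2 - 16^{2} + 5 \cdot 16\right) = 99 \left(-2 - 256 + 80\right) = 99 \left(-178\right) = -17622$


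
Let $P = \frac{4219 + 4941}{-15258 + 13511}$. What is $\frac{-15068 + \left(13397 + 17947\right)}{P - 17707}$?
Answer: $- \frac{2187244}{2380253} \approx -0.91891$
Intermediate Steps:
$P = - \frac{9160}{1747}$ ($P = \frac{9160}{-1747} = 9160 \left(- \frac{1}{1747}\right) = - \frac{9160}{1747} \approx -5.2433$)
$\frac{-15068 + \left(13397 + 17947\right)}{P - 17707} = \frac{-15068 + \left(13397 + 17947\right)}{- \frac{9160}{1747} - 17707} = \frac{-15068 + 31344}{- \frac{30943289}{1747}} = 16276 \left(- \frac{1747}{30943289}\right) = - \frac{2187244}{2380253}$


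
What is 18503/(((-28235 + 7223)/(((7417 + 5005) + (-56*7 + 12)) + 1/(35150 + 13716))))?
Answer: -10887986233619/1026772392 ≈ -10604.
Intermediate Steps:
18503/(((-28235 + 7223)/(((7417 + 5005) + (-56*7 + 12)) + 1/(35150 + 13716)))) = 18503/((-21012/((12422 + (-392 + 12)) + 1/48866))) = 18503/((-21012/((12422 - 380) + 1/48866))) = 18503/((-21012/(12042 + 1/48866))) = 18503/((-21012/588444373/48866)) = 18503/((-21012*48866/588444373)) = 18503/(-1026772392/588444373) = 18503*(-588444373/1026772392) = -10887986233619/1026772392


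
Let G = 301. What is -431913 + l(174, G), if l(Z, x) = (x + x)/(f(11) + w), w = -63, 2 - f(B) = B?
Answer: -15549169/36 ≈ -4.3192e+5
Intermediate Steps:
f(B) = 2 - B
l(Z, x) = -x/36 (l(Z, x) = (x + x)/((2 - 1*11) - 63) = (2*x)/((2 - 11) - 63) = (2*x)/(-9 - 63) = (2*x)/(-72) = (2*x)*(-1/72) = -x/36)
-431913 + l(174, G) = -431913 - 1/36*301 = -431913 - 301/36 = -15549169/36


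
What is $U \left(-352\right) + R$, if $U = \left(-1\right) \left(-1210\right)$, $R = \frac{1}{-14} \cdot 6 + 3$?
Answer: $- \frac{2981422}{7} \approx -4.2592 \cdot 10^{5}$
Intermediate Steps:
$R = \frac{18}{7}$ ($R = \left(- \frac{1}{14}\right) 6 + 3 = - \frac{3}{7} + 3 = \frac{18}{7} \approx 2.5714$)
$U = 1210$
$U \left(-352\right) + R = 1210 \left(-352\right) + \frac{18}{7} = -425920 + \frac{18}{7} = - \frac{2981422}{7}$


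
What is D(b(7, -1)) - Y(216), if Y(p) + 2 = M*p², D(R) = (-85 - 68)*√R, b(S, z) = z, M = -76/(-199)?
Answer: -3545458/199 - 153*I ≈ -17816.0 - 153.0*I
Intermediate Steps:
M = 76/199 (M = -76*(-1/199) = 76/199 ≈ 0.38191)
D(R) = -153*√R
Y(p) = -2 + 76*p²/199
D(b(7, -1)) - Y(216) = -153*I - (-2 + (76/199)*216²) = -153*I - (-2 + (76/199)*46656) = -153*I - (-2 + 3545856/199) = -153*I - 1*3545458/199 = -153*I - 3545458/199 = -3545458/199 - 153*I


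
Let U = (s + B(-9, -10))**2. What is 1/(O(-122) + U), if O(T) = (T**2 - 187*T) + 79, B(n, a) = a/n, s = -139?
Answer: 81/4600018 ≈ 1.7609e-5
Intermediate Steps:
O(T) = 79 + T**2 - 187*T
U = 1540081/81 (U = (-139 - 10/(-9))**2 = (-139 - 10*(-1/9))**2 = (-139 + 10/9)**2 = (-1241/9)**2 = 1540081/81 ≈ 19013.)
1/(O(-122) + U) = 1/((79 + (-122)**2 - 187*(-122)) + 1540081/81) = 1/((79 + 14884 + 22814) + 1540081/81) = 1/(37777 + 1540081/81) = 1/(4600018/81) = 81/4600018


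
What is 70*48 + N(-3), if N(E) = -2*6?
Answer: 3348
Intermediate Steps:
N(E) = -12
70*48 + N(-3) = 70*48 - 12 = 3360 - 12 = 3348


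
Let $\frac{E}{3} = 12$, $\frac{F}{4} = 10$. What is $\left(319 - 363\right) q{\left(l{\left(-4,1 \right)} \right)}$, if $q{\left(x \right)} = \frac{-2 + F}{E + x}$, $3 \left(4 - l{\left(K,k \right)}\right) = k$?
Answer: $- \frac{5016}{119} \approx -42.151$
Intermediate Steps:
$F = 40$ ($F = 4 \cdot 10 = 40$)
$l{\left(K,k \right)} = 4 - \frac{k}{3}$
$E = 36$ ($E = 3 \cdot 12 = 36$)
$q{\left(x \right)} = \frac{38}{36 + x}$ ($q{\left(x \right)} = \frac{-2 + 40}{36 + x} = \frac{38}{36 + x}$)
$\left(319 - 363\right) q{\left(l{\left(-4,1 \right)} \right)} = \left(319 - 363\right) \frac{38}{36 + \left(4 - \frac{1}{3}\right)} = - 44 \frac{38}{36 + \left(4 - \frac{1}{3}\right)} = - 44 \frac{38}{36 + \frac{11}{3}} = - 44 \frac{38}{\frac{119}{3}} = - 44 \cdot 38 \cdot \frac{3}{119} = \left(-44\right) \frac{114}{119} = - \frac{5016}{119}$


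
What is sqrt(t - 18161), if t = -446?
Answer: I*sqrt(18607) ≈ 136.41*I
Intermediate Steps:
sqrt(t - 18161) = sqrt(-446 - 18161) = sqrt(-18607) = I*sqrt(18607)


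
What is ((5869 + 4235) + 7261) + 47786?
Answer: 65151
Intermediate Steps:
((5869 + 4235) + 7261) + 47786 = (10104 + 7261) + 47786 = 17365 + 47786 = 65151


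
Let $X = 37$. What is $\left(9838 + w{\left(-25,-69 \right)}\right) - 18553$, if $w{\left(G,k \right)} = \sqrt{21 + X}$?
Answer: $-8715 + \sqrt{58} \approx -8707.4$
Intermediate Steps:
$w{\left(G,k \right)} = \sqrt{58}$ ($w{\left(G,k \right)} = \sqrt{21 + 37} = \sqrt{58}$)
$\left(9838 + w{\left(-25,-69 \right)}\right) - 18553 = \left(9838 + \sqrt{58}\right) - 18553 = -8715 + \sqrt{58}$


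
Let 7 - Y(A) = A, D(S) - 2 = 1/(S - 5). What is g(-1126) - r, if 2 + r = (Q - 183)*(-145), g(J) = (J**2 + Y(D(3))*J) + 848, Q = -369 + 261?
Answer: 1220338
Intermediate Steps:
Q = -108
D(S) = 2 + 1/(-5 + S) (D(S) = 2 + 1/(S - 5) = 2 + 1/(-5 + S))
Y(A) = 7 - A
g(J) = 848 + J**2 + 11*J/2 (g(J) = (J**2 + (7 - (-9 + 2*3)/(-5 + 3))*J) + 848 = (J**2 + (7 - (-9 + 6)/(-2))*J) + 848 = (J**2 + (7 - (-1)*(-3)/2)*J) + 848 = (J**2 + (7 - 1*3/2)*J) + 848 = (J**2 + (7 - 3/2)*J) + 848 = (J**2 + 11*J/2) + 848 = 848 + J**2 + 11*J/2)
r = 42193 (r = -2 + (-108 - 183)*(-145) = -2 - 291*(-145) = -2 + 42195 = 42193)
g(-1126) - r = (848 + (-1126)**2 + (11/2)*(-1126)) - 1*42193 = (848 + 1267876 - 6193) - 42193 = 1262531 - 42193 = 1220338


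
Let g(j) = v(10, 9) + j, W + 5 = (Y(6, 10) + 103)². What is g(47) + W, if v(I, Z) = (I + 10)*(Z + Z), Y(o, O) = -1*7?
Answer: 9618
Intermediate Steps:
Y(o, O) = -7
v(I, Z) = 2*Z*(10 + I) (v(I, Z) = (10 + I)*(2*Z) = 2*Z*(10 + I))
W = 9211 (W = -5 + (-7 + 103)² = -5 + 96² = -5 + 9216 = 9211)
g(j) = 360 + j (g(j) = 2*9*(10 + 10) + j = 2*9*20 + j = 360 + j)
g(47) + W = (360 + 47) + 9211 = 407 + 9211 = 9618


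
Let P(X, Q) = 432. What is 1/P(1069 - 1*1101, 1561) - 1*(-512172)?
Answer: 221258305/432 ≈ 5.1217e+5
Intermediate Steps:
1/P(1069 - 1*1101, 1561) - 1*(-512172) = 1/432 - 1*(-512172) = 1/432 + 512172 = 221258305/432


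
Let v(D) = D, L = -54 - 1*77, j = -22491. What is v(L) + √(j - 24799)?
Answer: -131 + I*√47290 ≈ -131.0 + 217.46*I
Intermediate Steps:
L = -131 (L = -54 - 77 = -131)
v(L) + √(j - 24799) = -131 + √(-22491 - 24799) = -131 + √(-47290) = -131 + I*√47290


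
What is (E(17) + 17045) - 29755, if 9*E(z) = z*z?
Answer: -114101/9 ≈ -12678.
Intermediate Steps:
E(z) = z**2/9 (E(z) = (z*z)/9 = z**2/9)
(E(17) + 17045) - 29755 = ((1/9)*17**2 + 17045) - 29755 = ((1/9)*289 + 17045) - 29755 = (289/9 + 17045) - 29755 = 153694/9 - 29755 = -114101/9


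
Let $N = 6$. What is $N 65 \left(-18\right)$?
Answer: $-7020$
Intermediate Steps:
$N 65 \left(-18\right) = 6 \cdot 65 \left(-18\right) = 390 \left(-18\right) = -7020$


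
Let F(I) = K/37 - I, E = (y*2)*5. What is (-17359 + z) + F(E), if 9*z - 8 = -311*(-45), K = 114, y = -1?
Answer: -5258080/333 ≈ -15790.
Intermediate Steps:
E = -10 (E = -1*2*5 = -2*5 = -10)
F(I) = 114/37 - I
z = 14003/9 (z = 8/9 + (-311*(-45))/9 = 8/9 + (⅑)*13995 = 8/9 + 1555 = 14003/9 ≈ 1555.9)
(-17359 + z) + F(E) = (-17359 + 14003/9) + (114/37 - 1*(-10)) = -142228/9 + (114/37 + 10) = -142228/9 + 484/37 = -5258080/333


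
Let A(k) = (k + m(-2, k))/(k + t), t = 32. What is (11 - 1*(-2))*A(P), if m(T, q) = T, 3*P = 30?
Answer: 52/21 ≈ 2.4762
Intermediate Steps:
P = 10 (P = (⅓)*30 = 10)
A(k) = (-2 + k)/(32 + k) (A(k) = (k - 2)/(k + 32) = (-2 + k)/(32 + k))
(11 - 1*(-2))*A(P) = (11 - 1*(-2))*((-2 + 10)/(32 + 10)) = (11 + 2)*(8/42) = 13*((1/42)*8) = 13*(4/21) = 52/21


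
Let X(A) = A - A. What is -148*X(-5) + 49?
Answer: 49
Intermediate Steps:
X(A) = 0
-148*X(-5) + 49 = -148*0 + 49 = 0 + 49 = 49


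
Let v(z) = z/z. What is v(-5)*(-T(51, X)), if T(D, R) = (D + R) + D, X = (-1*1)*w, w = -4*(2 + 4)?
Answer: -126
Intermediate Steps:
v(z) = 1
w = -24 (w = -4*6 = -24)
X = 24 (X = -1*1*(-24) = -1*(-24) = 24)
T(D, R) = R + 2*D
v(-5)*(-T(51, X)) = 1*(-(24 + 2*51)) = 1*(-(24 + 102)) = 1*(-1*126) = 1*(-126) = -126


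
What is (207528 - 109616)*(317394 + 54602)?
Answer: 36422872352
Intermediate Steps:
(207528 - 109616)*(317394 + 54602) = 97912*371996 = 36422872352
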